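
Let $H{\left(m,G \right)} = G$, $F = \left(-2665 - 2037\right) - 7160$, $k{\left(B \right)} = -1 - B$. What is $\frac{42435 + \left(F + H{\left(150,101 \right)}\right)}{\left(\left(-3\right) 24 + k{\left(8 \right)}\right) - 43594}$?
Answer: $- \frac{30674}{43675} \approx -0.70232$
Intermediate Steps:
$F = -11862$ ($F = -4702 - 7160 = -11862$)
$\frac{42435 + \left(F + H{\left(150,101 \right)}\right)}{\left(\left(-3\right) 24 + k{\left(8 \right)}\right) - 43594} = \frac{42435 + \left(-11862 + 101\right)}{\left(\left(-3\right) 24 - 9\right) - 43594} = \frac{42435 - 11761}{\left(-72 - 9\right) - 43594} = \frac{30674}{\left(-72 - 9\right) - 43594} = \frac{30674}{-81 - 43594} = \frac{30674}{-43675} = 30674 \left(- \frac{1}{43675}\right) = - \frac{30674}{43675}$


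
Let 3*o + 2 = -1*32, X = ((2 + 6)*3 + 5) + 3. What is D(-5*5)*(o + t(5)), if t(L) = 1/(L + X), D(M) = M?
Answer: 31375/111 ≈ 282.66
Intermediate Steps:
X = 32 (X = (8*3 + 5) + 3 = (24 + 5) + 3 = 29 + 3 = 32)
t(L) = 1/(32 + L) (t(L) = 1/(L + 32) = 1/(32 + L))
o = -34/3 (o = -⅔ + (-1*32)/3 = -⅔ + (⅓)*(-32) = -⅔ - 32/3 = -34/3 ≈ -11.333)
D(-5*5)*(o + t(5)) = (-5*5)*(-34/3 + 1/(32 + 5)) = -25*(-34/3 + 1/37) = -25*(-1255/111) = 31375/111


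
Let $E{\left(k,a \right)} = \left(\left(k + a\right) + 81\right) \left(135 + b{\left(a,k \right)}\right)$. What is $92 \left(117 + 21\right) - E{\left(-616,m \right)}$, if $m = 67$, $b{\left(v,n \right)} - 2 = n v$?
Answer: $-19238484$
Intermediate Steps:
$b{\left(v,n \right)} = 2 + n v$
$E{\left(k,a \right)} = \left(137 + a k\right) \left(81 + a + k\right)$ ($E{\left(k,a \right)} = \left(\left(k + a\right) + 81\right) \left(135 + \left(2 + k a\right)\right) = \left(\left(a + k\right) + 81\right) \left(135 + \left(2 + a k\right)\right) = \left(81 + a + k\right) \left(137 + a k\right) = \left(137 + a k\right) \left(81 + a + k\right)$)
$92 \left(117 + 21\right) - E{\left(-616,m \right)} = 92 \left(117 + 21\right) - \left(11097 + 137 \cdot 67 + 137 \left(-616\right) + 67 \left(-616\right)^{2} - 616 \cdot 67^{2} + 81 \cdot 67 \left(-616\right)\right) = 92 \cdot 138 - \left(11097 + 9179 - 84392 + 67 \cdot 379456 - 2765224 - 3343032\right) = 12696 - \left(11097 + 9179 - 84392 + 25423552 - 2765224 - 3343032\right) = 12696 - 19251180 = -19238484$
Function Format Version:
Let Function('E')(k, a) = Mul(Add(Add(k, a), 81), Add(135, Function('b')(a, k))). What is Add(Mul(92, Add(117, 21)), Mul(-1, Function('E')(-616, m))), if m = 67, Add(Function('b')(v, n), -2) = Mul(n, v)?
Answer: -19238484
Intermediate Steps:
Function('b')(v, n) = Add(2, Mul(n, v))
Function('E')(k, a) = Mul(Add(137, Mul(a, k)), Add(81, a, k)) (Function('E')(k, a) = Mul(Add(Add(k, a), 81), Add(135, Add(2, Mul(k, a)))) = Mul(Add(Add(a, k), 81), Add(135, Add(2, Mul(a, k)))) = Mul(Add(81, a, k), Add(137, Mul(a, k))) = Mul(Add(137, Mul(a, k)), Add(81, a, k)))
Add(Mul(92, Add(117, 21)), Mul(-1, Function('E')(-616, m))) = Add(Mul(92, Add(117, 21)), Mul(-1, Add(11097, Mul(137, 67), Mul(137, -616), Mul(67, Pow(-616, 2)), Mul(-616, Pow(67, 2)), Mul(81, 67, -616)))) = Add(Mul(92, 138), Mul(-1, Add(11097, 9179, -84392, Mul(67, 379456), Mul(-616, 4489), -3343032))) = Add(12696, Mul(-1, Add(11097, 9179, -84392, 25423552, -2765224, -3343032))) = Add(12696, Mul(-1, 19251180)) = Add(12696, -19251180) = -19238484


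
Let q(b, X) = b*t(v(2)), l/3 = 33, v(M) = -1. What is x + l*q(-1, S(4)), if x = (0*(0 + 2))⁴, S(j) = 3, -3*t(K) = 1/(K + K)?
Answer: -33/2 ≈ -16.500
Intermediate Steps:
t(K) = -1/(6*K) (t(K) = -1/(3*(K + K)) = -1/(2*K)/3 = -1/(6*K))
l = 99 (l = 3*33 = 99)
q(b, X) = b/6 (q(b, X) = b*(-⅙/(-1)) = b*(-⅙*(-1)) = b*(⅙) = b/6)
x = 0 (x = (0*2)⁴ = 0⁴ = 0)
x + l*q(-1, S(4)) = 0 + 99*((⅙)*(-1)) = 0 + 99*(-⅙) = 0 - 33/2 = -33/2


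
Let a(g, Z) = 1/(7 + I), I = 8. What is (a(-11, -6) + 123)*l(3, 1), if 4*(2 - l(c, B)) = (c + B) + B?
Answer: 923/10 ≈ 92.300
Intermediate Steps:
l(c, B) = 2 - B/2 - c/4 (l(c, B) = 2 - ((c + B) + B)/4 = 2 - ((B + c) + B)/4 = 2 - (c + 2*B)/4 = 2 + (-B/2 - c/4) = 2 - B/2 - c/4)
a(g, Z) = 1/15 (a(g, Z) = 1/(7 + 8) = 1/15)
(a(-11, -6) + 123)*l(3, 1) = (1/15 + 123)*(2 - 1/2*1 - 1/4*3) = 1846*(2 - 1/2 - 3/4)/15 = (1846/15)*(3/4) = 923/10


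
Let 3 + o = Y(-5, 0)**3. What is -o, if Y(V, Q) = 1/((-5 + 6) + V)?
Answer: 193/64 ≈ 3.0156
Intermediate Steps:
Y(V, Q) = 1/(1 + V)
o = -193/64 (o = -3 + (1/(1 - 5))**3 = -3 + (1/(-4))**3 = -3 + (-1/4)**3 = -3 - 1/64 = -193/64 ≈ -3.0156)
-o = -1*(-193/64) = 193/64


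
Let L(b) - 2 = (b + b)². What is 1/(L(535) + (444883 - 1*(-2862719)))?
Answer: 1/4452504 ≈ 2.2459e-7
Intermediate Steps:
L(b) = 2 + 4*b² (L(b) = 2 + (b + b)² = 2 + (2*b)² = 2 + 4*b²)
1/(L(535) + (444883 - 1*(-2862719))) = 1/((2 + 4*535²) + (444883 - 1*(-2862719))) = 1/((2 + 4*286225) + (444883 + 2862719)) = 1/((2 + 1144900) + 3307602) = 1/(1144902 + 3307602) = 1/4452504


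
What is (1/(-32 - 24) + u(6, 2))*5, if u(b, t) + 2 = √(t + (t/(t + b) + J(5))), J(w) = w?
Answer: -565/56 + 5*√29/2 ≈ 3.3736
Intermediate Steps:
u(b, t) = -2 + √(5 + t + t/(b + t)) (u(b, t) = -2 + √(t + (t/(t + b) + 5)) = -2 + √(t + (t/(b + t) + 5)) = -2 + √(t + (5 + t/(b + t))) = -2 + √(5 + t + t/(b + t)))
(1/(-32 - 24) + u(6, 2))*5 = (1/(-32 - 24) + (-2 + √((2 + (5 + 2)*(6 + 2))/(6 + 2))))*5 = (1/(-56) + (-2 + √((2 + 7*8)/8)))*5 = (-1/56 + (-2 + √((2 + 56)/8)))*5 = (-1/56 + (-2 + √((⅛)*58)))*5 = (-1/56 + (-2 + √(29/4)))*5 = (-1/56 + (-2 + √29/2))*5 = (-113/56 + √29/2)*5 = -565/56 + 5*√29/2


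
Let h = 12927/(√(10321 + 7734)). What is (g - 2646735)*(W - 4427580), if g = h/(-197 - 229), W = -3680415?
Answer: 21459714146325 + 6987470091*√18055/512762 ≈ 2.1460e+13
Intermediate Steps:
h = 12927*√18055/18055 (h = 12927/(√18055) = 12927*(√18055/18055) = 12927*√18055/18055 ≈ 96.205)
g = -4309*√18055/2563810 (g = (12927*√18055/18055)/(-197 - 229) = (12927*√18055/18055)/(-426) = (12927*√18055/18055)*(-1/426) = -4309*√18055/2563810 ≈ -0.22583)
(g - 2646735)*(W - 4427580) = (-4309*√18055/2563810 - 2646735)*(-3680415 - 4427580) = (-2646735 - 4309*√18055/2563810)*(-8107995) = 21459714146325 + 6987470091*√18055/512762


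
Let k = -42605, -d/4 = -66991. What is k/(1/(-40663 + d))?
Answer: -9684159105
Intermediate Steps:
d = 267964 (d = -4*(-66991) = 267964)
k/(1/(-40663 + d)) = -42605/(1/(-40663 + 267964)) = -42605/(1/227301) = -42605/1/227301 = -42605*227301 = -9684159105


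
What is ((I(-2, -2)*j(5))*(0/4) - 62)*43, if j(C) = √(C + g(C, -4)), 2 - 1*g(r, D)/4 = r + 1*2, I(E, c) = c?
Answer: -2666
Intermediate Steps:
g(r, D) = -4*r (g(r, D) = 8 - 4*(r + 1*2) = 8 - 4*(r + 2) = 8 - 4*(2 + r) = 8 + (-8 - 4*r) = -4*r)
j(C) = √3*√(-C) (j(C) = √(C - 4*C) = √(-3*C) = √3*√(-C))
((I(-2, -2)*j(5))*(0/4) - 62)*43 = ((-2*√3*√(-1*5))*(0/4) - 62)*43 = ((-2*√3*√(-5))*(0*(¼)) - 62)*43 = (-2*√3*I*√5*0 - 62)*43 = (-2*I*√15*0 - 62)*43 = (0 - 62)*43 = -62*43 = -2666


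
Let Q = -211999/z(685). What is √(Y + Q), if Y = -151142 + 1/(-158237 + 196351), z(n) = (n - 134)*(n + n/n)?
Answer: I*√110836805468800352053/27079997 ≈ 388.77*I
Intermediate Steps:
z(n) = (1 + n)*(-134 + n) (z(n) = (-134 + n)*(n + 1) = (-134 + n)*(1 + n) = (1 + n)*(-134 + n))
Y = -5760626187/38114 (Y = -151142 + 1/38114 = -5760626187/38114 ≈ -1.5114e+5)
Q = -211999/377986 (Q = -211999/(-134 + 685² - 133*685) = -211999/(-134 + 469225 - 91105) = -211999/377986 ≈ -0.56086)
√(Y + Q) = √(-5760626187/38114 - 211999/377986) = √(-28650580658543/189559979) = I*√110836805468800352053/27079997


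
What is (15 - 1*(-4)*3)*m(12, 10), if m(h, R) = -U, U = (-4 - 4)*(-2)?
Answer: -432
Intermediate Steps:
U = 16 (U = -8*(-2) = 16)
m(h, R) = -16 (m(h, R) = -1*16 = -16)
(15 - 1*(-4)*3)*m(12, 10) = (15 - 1*(-4)*3)*(-16) = (15 + 4*3)*(-16) = (15 + 12)*(-16) = 27*(-16) = -432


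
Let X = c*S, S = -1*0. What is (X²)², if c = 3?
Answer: 0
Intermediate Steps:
S = 0
X = 0 (X = 3*0 = 0)
(X²)² = (0²)² = 0² = 0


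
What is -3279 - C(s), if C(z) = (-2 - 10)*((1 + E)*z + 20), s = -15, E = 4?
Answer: -3939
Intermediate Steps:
C(z) = -240 - 60*z (C(z) = (-2 - 10)*((1 + 4)*z + 20) = -12*(5*z + 20) = -12*(20 + 5*z) = -240 - 60*z)
-3279 - C(s) = -3279 - (-240 - 60*(-15)) = -3279 - (-240 + 900) = -3279 - 1*660 = -3279 - 660 = -3939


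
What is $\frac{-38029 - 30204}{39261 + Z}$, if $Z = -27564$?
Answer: $- \frac{68233}{11697} \approx -5.8334$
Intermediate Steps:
$\frac{-38029 - 30204}{39261 + Z} = \frac{-38029 - 30204}{39261 - 27564} = - \frac{68233}{11697}$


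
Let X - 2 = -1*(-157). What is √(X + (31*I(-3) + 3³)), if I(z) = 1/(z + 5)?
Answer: √806/2 ≈ 14.195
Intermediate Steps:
I(z) = 1/(5 + z)
X = 159 (X = 2 - 1*(-157) = 2 + 157 = 159)
√(X + (31*I(-3) + 3³)) = √(159 + (31/(5 - 3) + 3³)) = √(159 + (31/2 + 27)) = √(159 + 85/2) = √(403/2) = √806/2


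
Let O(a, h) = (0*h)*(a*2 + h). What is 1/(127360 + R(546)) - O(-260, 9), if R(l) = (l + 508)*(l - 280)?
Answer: 1/407724 ≈ 2.4526e-6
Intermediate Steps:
R(l) = (-280 + l)*(508 + l) (R(l) = (508 + l)*(-280 + l) = (-280 + l)*(508 + l))
O(a, h) = 0 (O(a, h) = 0*(2*a + h) = 0*(h + 2*a) = 0)
1/(127360 + R(546)) - O(-260, 9) = 1/(127360 + (-142240 + 546**2 + 228*546)) - 1*0 = 1/(127360 + (-142240 + 298116 + 124488)) + 0 = 1/(127360 + 280364) + 0 = 1/407724 + 0 = 1/407724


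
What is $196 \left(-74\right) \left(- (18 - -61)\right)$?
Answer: $1145816$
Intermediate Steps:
$196 \left(-74\right) \left(- (18 - -61)\right) = - 14504 \left(- (18 + 61)\right) = - 14504 \left(\left(-1\right) 79\right) = \left(-14504\right) \left(-79\right) = 1145816$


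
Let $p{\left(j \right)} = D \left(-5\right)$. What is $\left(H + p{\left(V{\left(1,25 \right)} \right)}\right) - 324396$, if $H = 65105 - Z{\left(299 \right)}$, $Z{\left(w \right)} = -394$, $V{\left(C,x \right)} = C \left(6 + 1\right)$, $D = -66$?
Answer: $-258567$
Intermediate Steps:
$V{\left(C,x \right)} = 7 C$ ($V{\left(C,x \right)} = C 7 = 7 C$)
$p{\left(j \right)} = 330$ ($p{\left(j \right)} = \left(-66\right) \left(-5\right) = 330$)
$H = 65499$ ($H = 65105 - -394 = 65105 + 394 = 65499$)
$\left(H + p{\left(V{\left(1,25 \right)} \right)}\right) - 324396 = \left(65499 + 330\right) - 324396 = 65829 - 324396 = -258567$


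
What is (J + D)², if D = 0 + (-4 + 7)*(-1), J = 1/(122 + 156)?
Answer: 693889/77284 ≈ 8.9784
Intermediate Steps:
J = 1/278 ≈ 0.0035971
D = -3 (D = 0 + 3*(-1) = 0 - 3 = -3)
(J + D)² = (1/278 - 3)² = (-833/278)² = 693889/77284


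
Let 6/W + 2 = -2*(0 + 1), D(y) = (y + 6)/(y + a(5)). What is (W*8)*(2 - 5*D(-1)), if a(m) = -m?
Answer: -74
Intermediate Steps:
D(y) = (6 + y)/(-5 + y) (D(y) = (y + 6)/(y - 1*5) = (6 + y)/(y - 5) = (6 + y)/(-5 + y))
W = -3/2 (W = 6/(-2 - 2*(0 + 1)) = 6/(-2 - 2*1) = 6/(-2 - 2) = 6/(-4) = 6*(-¼) = -3/2 ≈ -1.5000)
(W*8)*(2 - 5*D(-1)) = (-3/2*8)*(2 - 5*(6 - 1)/(-5 - 1)) = -12*(2 - 5*5/(-6)) = -12*(2 - (-5)*5/6) = -12*(2 - 5*(-⅚)) = -12*(2 + 25/6) = -12*37/6 = -74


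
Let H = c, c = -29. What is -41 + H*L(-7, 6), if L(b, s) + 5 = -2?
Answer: 162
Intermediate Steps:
L(b, s) = -7 (L(b, s) = -5 - 2 = -7)
H = -29
-41 + H*L(-7, 6) = -41 - 29*(-7) = -41 + 203 = 162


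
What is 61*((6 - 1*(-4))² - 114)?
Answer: -854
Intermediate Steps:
61*((6 - 1*(-4))² - 114) = 61*((6 + 4)² - 114) = 61*(10² - 114) = 61*(100 - 114) = 61*(-14) = -854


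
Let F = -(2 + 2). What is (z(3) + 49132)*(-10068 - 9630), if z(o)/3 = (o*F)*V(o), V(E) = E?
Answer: -965674752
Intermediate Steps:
F = -4 (F = -1*4 = -4)
z(o) = -12*o**2 (z(o) = 3*((o*(-4))*o) = 3*((-4*o)*o) = 3*(-4*o**2) = -12*o**2)
(z(3) + 49132)*(-10068 - 9630) = (-12*3**2 + 49132)*(-10068 - 9630) = (-12*9 + 49132)*(-19698) = (-108 + 49132)*(-19698) = 49024*(-19698) = -965674752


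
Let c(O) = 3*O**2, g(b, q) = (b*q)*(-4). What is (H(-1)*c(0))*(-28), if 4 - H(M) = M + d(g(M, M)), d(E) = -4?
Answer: 0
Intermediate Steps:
g(b, q) = -4*b*q
H(M) = 8 - M (H(M) = 4 - (M - 4) = 4 - (-4 + M) = 4 + (4 - M) = 8 - M)
(H(-1)*c(0))*(-28) = ((8 - 1*(-1))*(3*0**2))*(-28) = ((8 + 1)*(3*0))*(-28) = (9*0)*(-28) = 0*(-28) = 0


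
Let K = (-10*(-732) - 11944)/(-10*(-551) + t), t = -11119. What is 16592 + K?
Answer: 93069152/5609 ≈ 16593.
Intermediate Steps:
K = 4624/5609 (K = (-10*(-732) - 11944)/(-10*(-551) - 11119) = (7320 - 11944)/(5510 - 11119) = -4624/(-5609) = -4624*(-1/5609) = 4624/5609 ≈ 0.82439)
16592 + K = 16592 + 4624/5609 = 93069152/5609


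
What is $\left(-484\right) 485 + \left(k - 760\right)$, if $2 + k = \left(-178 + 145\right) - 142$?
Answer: $-235677$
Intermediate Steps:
$k = -177$ ($k = -2 + \left(\left(-178 + 145\right) - 142\right) = -2 - 175 = -177$)
$\left(-484\right) 485 + \left(k - 760\right) = \left(-484\right) 485 - 937 = -234740 - 937 = -235677$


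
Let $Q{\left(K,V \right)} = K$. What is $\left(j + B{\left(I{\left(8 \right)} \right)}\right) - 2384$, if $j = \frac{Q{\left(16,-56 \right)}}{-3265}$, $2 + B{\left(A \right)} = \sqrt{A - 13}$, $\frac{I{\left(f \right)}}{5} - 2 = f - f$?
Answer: $- \frac{7790306}{3265} + i \sqrt{3} \approx -2386.0 + 1.732 i$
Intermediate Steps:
$I{\left(f \right)} = 10$ ($I{\left(f \right)} = 10 + 5 \left(f - f\right) = 10 + 5 \cdot 0 = 10 + 0 = 10$)
$B{\left(A \right)} = -2 + \sqrt{-13 + A}$ ($B{\left(A \right)} = -2 + \sqrt{A - 13} = -2 + \sqrt{-13 + A}$)
$j = - \frac{16}{3265}$ ($j = \frac{16}{-3265} = 16 \left(- \frac{1}{3265}\right) = - \frac{16}{3265} \approx -0.0049005$)
$\left(j + B{\left(I{\left(8 \right)} \right)}\right) - 2384 = \left(- \frac{16}{3265} - \left(2 - \sqrt{-13 + 10}\right)\right) - 2384 = \left(- \frac{16}{3265} - \left(2 - \sqrt{-3}\right)\right) - 2384 = \left(- \frac{16}{3265} - \left(2 - i \sqrt{3}\right)\right) - 2384 = \left(- \frac{6546}{3265} + i \sqrt{3}\right) - 2384 = - \frac{7790306}{3265} + i \sqrt{3}$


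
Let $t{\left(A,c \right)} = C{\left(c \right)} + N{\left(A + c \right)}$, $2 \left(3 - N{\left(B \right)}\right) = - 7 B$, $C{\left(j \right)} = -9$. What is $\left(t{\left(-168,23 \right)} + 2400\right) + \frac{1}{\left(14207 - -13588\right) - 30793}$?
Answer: $\frac{2827863}{1499} \approx 1886.5$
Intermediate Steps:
$N{\left(B \right)} = 3 + \frac{7 B}{2}$ ($N{\left(B \right)} = 3 - \frac{\left(-7\right) B}{2} = 3 + \frac{7 B}{2}$)
$t{\left(A,c \right)} = -6 + \frac{7 A}{2} + \frac{7 c}{2}$ ($t{\left(A,c \right)} = -9 + \left(3 + \frac{7 \left(A + c\right)}{2}\right) = -9 + \left(3 + \left(\frac{7 A}{2} + \frac{7 c}{2}\right)\right) = -9 + \left(3 + \frac{7 A}{2} + \frac{7 c}{2}\right) = -6 + \frac{7 A}{2} + \frac{7 c}{2}$)
$\left(t{\left(-168,23 \right)} + 2400\right) + \frac{1}{\left(14207 - -13588\right) - 30793} = \left(\left(-6 + \frac{7}{2} \left(-168\right) + \frac{7}{2} \cdot 23\right) + 2400\right) + \frac{1}{\left(14207 - -13588\right) - 30793} = \left(\left(-6 - 588 + \frac{161}{2}\right) + 2400\right) + \frac{1}{\left(14207 + 13588\right) - 30793} = \left(- \frac{1027}{2} + 2400\right) + \frac{1}{27795 - 30793} = \frac{3773}{2} + \frac{1}{-2998} = \frac{3773}{2} - \frac{1}{2998} = \frac{2827863}{1499}$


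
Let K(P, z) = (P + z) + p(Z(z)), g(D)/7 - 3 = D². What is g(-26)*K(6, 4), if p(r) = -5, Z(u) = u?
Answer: 23765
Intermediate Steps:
g(D) = 21 + 7*D²
K(P, z) = -5 + P + z (K(P, z) = (P + z) - 5 = -5 + P + z)
g(-26)*K(6, 4) = (21 + 7*(-26)²)*(-5 + 6 + 4) = (21 + 7*676)*5 = (21 + 4732)*5 = 4753*5 = 23765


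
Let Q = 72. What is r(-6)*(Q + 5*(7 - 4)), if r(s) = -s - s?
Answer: 1044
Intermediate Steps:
r(s) = -2*s
r(-6)*(Q + 5*(7 - 4)) = (-2*(-6))*(72 + 5*(7 - 4)) = 12*(72 + 5*3) = 12*(72 + 15) = 12*87 = 1044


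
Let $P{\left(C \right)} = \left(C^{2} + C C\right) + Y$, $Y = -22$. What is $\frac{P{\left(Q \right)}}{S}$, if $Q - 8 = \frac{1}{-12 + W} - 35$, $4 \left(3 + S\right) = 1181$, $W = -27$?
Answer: $\frac{8753480}{1778049} \approx 4.9231$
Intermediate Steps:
$S = \frac{1169}{4}$ ($S = -3 + \frac{1}{4} \cdot 1181 = -3 + \frac{1181}{4} = \frac{1169}{4} \approx 292.25$)
$Q = - \frac{1054}{39}$ ($Q = 8 + \left(\frac{1}{-12 - 27} - 35\right) = 8 - \left(35 - \frac{1}{-39}\right) = 8 - \frac{1366}{39} = - \frac{1054}{39} \approx -27.026$)
$P{\left(C \right)} = -22 + 2 C^{2}$ ($P{\left(C \right)} = \left(C^{2} + C C\right) - 22 = \left(C^{2} + C^{2}\right) - 22 = 2 C^{2} - 22 = -22 + 2 C^{2}$)
$\frac{P{\left(Q \right)}}{S} = \frac{-22 + 2 \left(- \frac{1054}{39}\right)^{2}}{\frac{1169}{4}} = \left(-22 + 2 \cdot \frac{1110916}{1521}\right) \frac{4}{1169} = \left(-22 + \frac{2221832}{1521}\right) \frac{4}{1169} = \frac{2188370}{1521} \cdot \frac{4}{1169} = \frac{8753480}{1778049}$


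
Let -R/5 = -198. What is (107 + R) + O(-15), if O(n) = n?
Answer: 1082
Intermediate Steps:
R = 990 (R = -5*(-198) = 990)
(107 + R) + O(-15) = (107 + 990) - 15 = 1097 - 15 = 1082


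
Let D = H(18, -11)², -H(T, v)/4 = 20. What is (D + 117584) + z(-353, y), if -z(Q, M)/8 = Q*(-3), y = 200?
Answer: 115512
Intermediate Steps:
z(Q, M) = 24*Q (z(Q, M) = -8*Q*(-3) = -(-24)*Q = 24*Q)
H(T, v) = -80 (H(T, v) = -4*20 = -80)
D = 6400 (D = (-80)² = 6400)
(D + 117584) + z(-353, y) = (6400 + 117584) + 24*(-353) = 123984 - 8472 = 115512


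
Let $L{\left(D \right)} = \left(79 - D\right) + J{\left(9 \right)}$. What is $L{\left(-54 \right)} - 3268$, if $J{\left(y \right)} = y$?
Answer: $-3126$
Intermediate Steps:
$L{\left(D \right)} = 88 - D$ ($L{\left(D \right)} = \left(79 - D\right) + 9 = 88 - D$)
$L{\left(-54 \right)} - 3268 = \left(88 - -54\right) - 3268 = \left(88 + 54\right) - 3268 = 142 - 3268 = -3126$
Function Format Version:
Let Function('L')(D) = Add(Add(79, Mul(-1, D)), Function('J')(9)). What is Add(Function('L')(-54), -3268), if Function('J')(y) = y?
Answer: -3126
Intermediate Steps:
Function('L')(D) = Add(88, Mul(-1, D)) (Function('L')(D) = Add(Add(79, Mul(-1, D)), 9) = Add(88, Mul(-1, D)))
Add(Function('L')(-54), -3268) = Add(Add(88, Mul(-1, -54)), -3268) = Add(Add(88, 54), -3268) = Add(142, -3268) = -3126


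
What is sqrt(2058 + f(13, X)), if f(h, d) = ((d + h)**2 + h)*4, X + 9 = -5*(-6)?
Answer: sqrt(6734) ≈ 82.061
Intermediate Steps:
X = 21 (X = -9 - 5*(-6) = -9 + 30 = 21)
f(h, d) = 4*h + 4*(d + h)**2 (f(h, d) = (h + (d + h)**2)*4 = 4*h + 4*(d + h)**2)
sqrt(2058 + f(13, X)) = sqrt(2058 + (4*13 + 4*(21 + 13)**2)) = sqrt(2058 + (52 + 4*34**2)) = sqrt(2058 + (52 + 4*1156)) = sqrt(2058 + (52 + 4624)) = sqrt(2058 + 4676) = sqrt(6734)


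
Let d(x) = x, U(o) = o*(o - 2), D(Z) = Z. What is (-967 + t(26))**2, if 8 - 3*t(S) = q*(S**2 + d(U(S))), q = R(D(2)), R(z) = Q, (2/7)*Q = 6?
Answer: 911617249/9 ≈ 1.0129e+8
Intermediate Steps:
U(o) = o*(-2 + o)
Q = 21 (Q = (7/2)*6 = 21)
R(z) = 21
q = 21
t(S) = 8/3 - 7*S**2 - 7*S*(-2 + S) (t(S) = 8/3 - 7*(S**2 + S*(-2 + S)) = 8/3 - (21*S**2 + 21*S*(-2 + S))/3 = 8/3 + (-7*S**2 - 7*S*(-2 + S)) = 8/3 - 7*S**2 - 7*S*(-2 + S))
(-967 + t(26))**2 = (-967 + (8/3 - 14*26**2 + 14*26))**2 = (-967 + (8/3 - 14*676 + 364))**2 = (-967 + (8/3 - 9464 + 364))**2 = (-967 - 27292/3)**2 = (-30193/3)**2 = 911617249/9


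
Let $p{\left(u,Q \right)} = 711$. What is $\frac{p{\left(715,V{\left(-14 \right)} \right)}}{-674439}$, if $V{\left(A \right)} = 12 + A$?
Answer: $- \frac{237}{224813} \approx -0.0010542$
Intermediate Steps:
$\frac{p{\left(715,V{\left(-14 \right)} \right)}}{-674439} = \frac{711}{-674439} = 711 \left(- \frac{1}{674439}\right) = - \frac{237}{224813}$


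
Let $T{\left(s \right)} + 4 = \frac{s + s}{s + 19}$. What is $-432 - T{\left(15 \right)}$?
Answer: $- \frac{7291}{17} \approx -428.88$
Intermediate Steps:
$T{\left(s \right)} = -4 + \frac{2 s}{19 + s}$ ($T{\left(s \right)} = -4 + \frac{s + s}{s + 19} = -4 + \frac{2 s}{19 + s}$)
$-432 - T{\left(15 \right)} = -432 - \frac{2 \left(-38 - 15\right)}{19 + 15} = -432 - \frac{2 \left(-38 - 15\right)}{34} = -432 - 2 \cdot \frac{1}{34} \left(-53\right) = -432 - - \frac{53}{17} = -432 + \frac{53}{17} = - \frac{7291}{17}$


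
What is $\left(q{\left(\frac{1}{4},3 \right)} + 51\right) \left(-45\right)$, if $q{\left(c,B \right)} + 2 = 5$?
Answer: $-2430$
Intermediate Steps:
$q{\left(c,B \right)} = 3$ ($q{\left(c,B \right)} = -2 + 5 = 3$)
$\left(q{\left(\frac{1}{4},3 \right)} + 51\right) \left(-45\right) = \left(3 + 51\right) \left(-45\right) = 54 \left(-45\right) = -2430$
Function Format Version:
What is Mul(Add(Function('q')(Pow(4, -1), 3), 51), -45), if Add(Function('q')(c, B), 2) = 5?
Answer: -2430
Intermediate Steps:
Function('q')(c, B) = 3 (Function('q')(c, B) = Add(-2, 5) = 3)
Mul(Add(Function('q')(Pow(4, -1), 3), 51), -45) = Mul(Add(3, 51), -45) = Mul(54, -45) = -2430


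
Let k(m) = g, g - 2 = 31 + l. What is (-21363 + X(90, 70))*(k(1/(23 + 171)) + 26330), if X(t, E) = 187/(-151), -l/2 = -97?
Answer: -85672882000/151 ≈ -5.6737e+8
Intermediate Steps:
l = 194 (l = -2*(-97) = 194)
X(t, E) = -187/151 (X(t, E) = 187*(-1/151) = -187/151)
g = 227 (g = 2 + (31 + 194) = 2 + 225 = 227)
k(m) = 227
(-21363 + X(90, 70))*(k(1/(23 + 171)) + 26330) = (-21363 - 187/151)*(227 + 26330) = -3226000/151*26557 = -85672882000/151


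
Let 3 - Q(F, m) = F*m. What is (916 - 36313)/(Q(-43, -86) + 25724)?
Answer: -11799/7343 ≈ -1.6068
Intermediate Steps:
Q(F, m) = 3 - F*m
(916 - 36313)/(Q(-43, -86) + 25724) = (916 - 36313)/((3 - 1*(-43)*(-86)) + 25724) = -35397/((3 - 3698) + 25724) = -35397/(-3695 + 25724) = -35397/22029 = -35397*1/22029 = -11799/7343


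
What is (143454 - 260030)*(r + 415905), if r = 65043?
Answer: -56066994048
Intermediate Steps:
(143454 - 260030)*(r + 415905) = (143454 - 260030)*(65043 + 415905) = -116576*480948 = -56066994048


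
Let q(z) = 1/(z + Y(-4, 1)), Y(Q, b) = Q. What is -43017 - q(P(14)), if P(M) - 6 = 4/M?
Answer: -688279/16 ≈ -43017.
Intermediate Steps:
P(M) = 6 + 4/M
q(z) = 1/(-4 + z) (q(z) = 1/(z - 4) = 1/(-4 + z))
-43017 - q(P(14)) = -43017 - 1/(-4 + (6 + 4/14)) = -43017 - 1/(-4 + (6 + 4*(1/14))) = -43017 - 1/(-4 + (6 + 2/7)) = -43017 - 1/(-4 + 44/7) = -43017 - 1/16/7 = -43017 - 1*7/16 = -43017 - 7/16 = -688279/16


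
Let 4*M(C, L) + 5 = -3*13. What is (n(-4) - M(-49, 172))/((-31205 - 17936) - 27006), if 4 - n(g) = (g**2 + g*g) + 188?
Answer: 205/76147 ≈ 0.0026922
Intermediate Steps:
M(C, L) = -11 (M(C, L) = -5/4 + (-3*13)/4 = -5/4 + (1/4)*(-39) = -5/4 - 39/4 = -11)
n(g) = -184 - 2*g**2 (n(g) = 4 - ((g**2 + g*g) + 188) = 4 - ((g**2 + g**2) + 188) = 4 - (2*g**2 + 188) = 4 - (188 + 2*g**2) = 4 + (-188 - 2*g**2) = -184 - 2*g**2)
(n(-4) - M(-49, 172))/((-31205 - 17936) - 27006) = ((-184 - 2*(-4)**2) - 1*(-11))/((-31205 - 17936) - 27006) = ((-184 - 2*16) + 11)/(-49141 - 27006) = ((-184 - 32) + 11)/(-76147) = (-216 + 11)*(-1/76147) = -205*(-1/76147) = 205/76147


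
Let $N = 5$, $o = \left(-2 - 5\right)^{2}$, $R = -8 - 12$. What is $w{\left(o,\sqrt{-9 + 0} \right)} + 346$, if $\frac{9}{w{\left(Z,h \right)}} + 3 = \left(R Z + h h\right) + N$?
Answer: $\frac{113831}{329} \approx 345.99$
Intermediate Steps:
$R = -20$ ($R = -8 - 12 = -20$)
$o = 49$ ($o = \left(-7\right)^{2} = 49$)
$w{\left(Z,h \right)} = \frac{9}{2 + h^{2} - 20 Z}$ ($w{\left(Z,h \right)} = \frac{9}{-3 - \left(-5 + 20 Z - h h\right)} = \frac{9}{-3 - \left(-5 - h^{2} + 20 Z\right)} = \frac{9}{-3 + \left(5 + h^{2} - 20 Z\right)} = \frac{9}{2 + h^{2} - 20 Z}$)
$w{\left(o,\sqrt{-9 + 0} \right)} + 346 = \frac{9}{2 + \left(\sqrt{-9 + 0}\right)^{2} - 980} + 346 = \frac{9}{2 + \left(\sqrt{-9}\right)^{2} - 980} + 346 = \frac{9}{2 + \left(3 i\right)^{2} - 980} + 346 = \frac{9}{2 - 9 - 980} + 346 = \frac{9}{-987} + 346 = 9 \left(- \frac{1}{987}\right) + 346 = - \frac{3}{329} + 346 = \frac{113831}{329}$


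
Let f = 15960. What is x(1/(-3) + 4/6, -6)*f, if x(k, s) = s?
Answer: -95760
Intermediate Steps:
x(1/(-3) + 4/6, -6)*f = -6*15960 = -95760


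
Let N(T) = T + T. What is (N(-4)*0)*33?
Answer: 0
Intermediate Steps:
N(T) = 2*T
(N(-4)*0)*33 = ((2*(-4))*0)*33 = -8*0*33 = 0*33 = 0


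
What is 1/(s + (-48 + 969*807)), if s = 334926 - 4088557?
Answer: -1/2971696 ≈ -3.3651e-7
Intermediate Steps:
s = -3753631
1/(s + (-48 + 969*807)) = 1/(-3753631 + (-48 + 969*807)) = 1/(-3753631 + (-48 + 781983)) = 1/(-3753631 + 781935) = 1/(-2971696) = -1/2971696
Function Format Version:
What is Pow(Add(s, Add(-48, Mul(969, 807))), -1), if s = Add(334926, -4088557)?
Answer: Rational(-1, 2971696) ≈ -3.3651e-7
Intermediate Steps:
s = -3753631
Pow(Add(s, Add(-48, Mul(969, 807))), -1) = Pow(Add(-3753631, Add(-48, Mul(969, 807))), -1) = Pow(Add(-3753631, Add(-48, 781983)), -1) = Pow(Add(-3753631, 781935), -1) = Pow(-2971696, -1) = Rational(-1, 2971696)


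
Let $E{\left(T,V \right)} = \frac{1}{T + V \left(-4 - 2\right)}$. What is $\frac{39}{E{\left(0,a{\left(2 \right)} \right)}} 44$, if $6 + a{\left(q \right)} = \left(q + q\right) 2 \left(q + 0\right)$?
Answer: $-102960$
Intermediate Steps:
$a{\left(q \right)} = -6 + 4 q^{2}$ ($a{\left(q \right)} = -6 + \left(q + q\right) 2 \left(q + 0\right) = -6 + 2 q 2 q = -6 + 4 q q = -6 + 4 q^{2}$)
$E{\left(T,V \right)} = \frac{1}{T - 6 V}$ ($E{\left(T,V \right)} = \frac{1}{T + V \left(-6\right)} = \frac{1}{T - 6 V}$)
$\frac{39}{E{\left(0,a{\left(2 \right)} \right)}} 44 = \frac{39}{\frac{1}{0 - 6 \left(-6 + 4 \cdot 2^{2}\right)}} 44 = \frac{39}{\frac{1}{0 - 6 \left(-6 + 4 \cdot 4\right)}} 44 = \frac{39}{\frac{1}{0 - 6 \left(-6 + 16\right)}} 44 = \frac{39}{\frac{1}{0 - 60}} \cdot 44 = \frac{39}{\frac{1}{-60}} \cdot 44 = \frac{39}{- \frac{1}{60}} \cdot 44 = 39 \left(-60\right) 44 = \left(-2340\right) 44 = -102960$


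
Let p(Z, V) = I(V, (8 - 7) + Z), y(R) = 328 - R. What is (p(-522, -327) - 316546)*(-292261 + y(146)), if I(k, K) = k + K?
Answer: 92704122126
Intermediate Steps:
I(k, K) = K + k
p(Z, V) = 1 + V + Z (p(Z, V) = ((8 - 7) + Z) + V = (1 + Z) + V = 1 + V + Z)
(p(-522, -327) - 316546)*(-292261 + y(146)) = ((1 - 327 - 522) - 316546)*(-292261 + (328 - 1*146)) = (-848 - 316546)*(-292261 + (328 - 146)) = -317394*(-292261 + 182) = -317394*(-292079) = 92704122126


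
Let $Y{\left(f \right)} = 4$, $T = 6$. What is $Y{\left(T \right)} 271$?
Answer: $1084$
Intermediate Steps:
$Y{\left(T \right)} 271 = 4 \cdot 271 = 1084$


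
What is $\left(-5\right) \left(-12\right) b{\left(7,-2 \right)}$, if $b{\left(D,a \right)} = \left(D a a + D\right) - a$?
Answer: $2220$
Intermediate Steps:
$b{\left(D,a \right)} = D - a + D a^{2}$ ($b{\left(D,a \right)} = \left(D a^{2} + D\right) - a = \left(D + D a^{2}\right) - a = D - a + D a^{2}$)
$\left(-5\right) \left(-12\right) b{\left(7,-2 \right)} = \left(-5\right) \left(-12\right) \left(7 - -2 + 7 \left(-2\right)^{2}\right) = 60 \left(7 + 2 + 7 \cdot 4\right) = 60 \left(7 + 2 + 28\right) = 60 \cdot 37 = 2220$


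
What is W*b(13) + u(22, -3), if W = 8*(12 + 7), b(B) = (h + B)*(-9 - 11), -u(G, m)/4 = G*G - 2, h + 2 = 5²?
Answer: -111368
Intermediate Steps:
h = 23 (h = -2 + 5² = -2 + 25 = 23)
u(G, m) = 8 - 4*G² (u(G, m) = -4*(G*G - 2) = -4*(G² - 2) = -4*(-2 + G²) = 8 - 4*G²)
b(B) = -460 - 20*B (b(B) = (23 + B)*(-9 - 11) = (23 + B)*(-20) = -460 - 20*B)
W = 152 (W = 8*19 = 152)
W*b(13) + u(22, -3) = 152*(-460 - 20*13) + (8 - 4*22²) = 152*(-460 - 260) + (8 - 4*484) = 152*(-720) + (8 - 1936) = -109440 - 1928 = -111368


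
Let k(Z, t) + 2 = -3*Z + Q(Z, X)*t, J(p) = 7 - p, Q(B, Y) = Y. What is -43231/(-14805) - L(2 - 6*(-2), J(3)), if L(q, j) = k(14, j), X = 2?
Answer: 576211/14805 ≈ 38.920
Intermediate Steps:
k(Z, t) = -2 - 3*Z + 2*t (k(Z, t) = -2 + (-3*Z + 2*t) = -2 - 3*Z + 2*t)
L(q, j) = -44 + 2*j (L(q, j) = -2 - 3*14 + 2*j = -2 - 42 + 2*j = -44 + 2*j)
-43231/(-14805) - L(2 - 6*(-2), J(3)) = -43231/(-14805) - (-44 + 2*(7 - 1*3)) = -43231*(-1/14805) - (-44 + 2*(7 - 3)) = 43231/14805 - (-44 + 2*4) = 43231/14805 - (-44 + 8) = 43231/14805 - 1*(-36) = 43231/14805 + 36 = 576211/14805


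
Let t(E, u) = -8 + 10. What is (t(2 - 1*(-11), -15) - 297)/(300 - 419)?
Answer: 295/119 ≈ 2.4790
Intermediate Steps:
t(E, u) = 2
(t(2 - 1*(-11), -15) - 297)/(300 - 419) = (2 - 297)/(300 - 419) = -295/(-119) = -295*(-1/119) = 295/119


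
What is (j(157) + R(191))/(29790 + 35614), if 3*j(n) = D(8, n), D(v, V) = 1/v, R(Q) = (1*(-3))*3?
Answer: -215/1569696 ≈ -0.00013697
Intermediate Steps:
R(Q) = -9 (R(Q) = -3*3 = -9)
j(n) = 1/24 (j(n) = (⅓)/8 = (⅓)*(⅛) = 1/24)
(j(157) + R(191))/(29790 + 35614) = (1/24 - 9)/(29790 + 35614) = -215/24/65404 = -215/24*1/65404 = -215/1569696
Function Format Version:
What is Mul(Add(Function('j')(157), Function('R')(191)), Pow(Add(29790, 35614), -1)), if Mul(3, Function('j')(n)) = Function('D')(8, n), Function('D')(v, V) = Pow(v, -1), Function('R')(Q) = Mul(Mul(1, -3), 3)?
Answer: Rational(-215, 1569696) ≈ -0.00013697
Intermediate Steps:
Function('R')(Q) = -9 (Function('R')(Q) = Mul(-3, 3) = -9)
Function('j')(n) = Rational(1, 24) (Function('j')(n) = Mul(Rational(1, 3), Pow(8, -1)) = Mul(Rational(1, 3), Rational(1, 8)) = Rational(1, 24))
Mul(Add(Function('j')(157), Function('R')(191)), Pow(Add(29790, 35614), -1)) = Mul(Add(Rational(1, 24), -9), Pow(Add(29790, 35614), -1)) = Mul(Rational(-215, 24), Pow(65404, -1)) = Mul(Rational(-215, 24), Rational(1, 65404)) = Rational(-215, 1569696)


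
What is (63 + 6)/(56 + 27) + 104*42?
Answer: 362613/83 ≈ 4368.8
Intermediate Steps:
(63 + 6)/(56 + 27) + 104*42 = 69/83 + 4368 = 362613/83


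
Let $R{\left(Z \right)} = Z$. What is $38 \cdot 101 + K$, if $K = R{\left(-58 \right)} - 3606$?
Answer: $174$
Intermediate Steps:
$K = -3664$ ($K = -58 - 3606 = -3664$)
$38 \cdot 101 + K = 38 \cdot 101 - 3664 = 3838 - 3664 = 174$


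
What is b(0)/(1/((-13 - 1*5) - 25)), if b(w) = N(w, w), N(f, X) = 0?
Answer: 0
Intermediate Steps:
b(w) = 0
b(0)/(1/((-13 - 1*5) - 25)) = 0/1/((-13 - 1*5) - 25) = 0/1/((-13 - 5) - 25) = 0/1/(-18 - 25) = 0/1/(-43) = 0/(-1/43) = -43*0 = 0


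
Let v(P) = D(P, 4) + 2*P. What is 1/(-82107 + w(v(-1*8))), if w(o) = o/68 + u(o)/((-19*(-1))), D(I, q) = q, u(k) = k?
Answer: -323/26520822 ≈ -1.2179e-5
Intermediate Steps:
v(P) = 4 + 2*P
w(o) = 87*o/1292 (w(o) = o/68 + o/((-19*(-1))) = o*(1/68) + o/19 = o/68 + o*(1/19) = o/68 + o/19 = 87*o/1292)
1/(-82107 + w(v(-1*8))) = 1/(-82107 + 87*(4 + 2*(-1*8))/1292) = 1/(-82107 + 87*(4 + 2*(-8))/1292) = 1/(-82107 + 87*(4 - 16)/1292) = 1/(-82107 + (87/1292)*(-12)) = 1/(-82107 - 261/323) = 1/(-26520822/323) = -323/26520822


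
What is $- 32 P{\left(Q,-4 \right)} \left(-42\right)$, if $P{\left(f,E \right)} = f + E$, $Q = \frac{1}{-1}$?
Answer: $-6720$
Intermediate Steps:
$Q = -1$
$P{\left(f,E \right)} = E + f$
$- 32 P{\left(Q,-4 \right)} \left(-42\right) = - 32 \left(-4 - 1\right) \left(-42\right) = \left(-32\right) \left(-5\right) \left(-42\right) = 160 \left(-42\right) = -6720$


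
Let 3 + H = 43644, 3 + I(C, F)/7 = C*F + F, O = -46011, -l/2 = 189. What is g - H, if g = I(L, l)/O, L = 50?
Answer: -95611004/2191 ≈ -43638.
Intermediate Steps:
l = -378 (l = -2*189 = -378)
I(C, F) = -21 + 7*F + 7*C*F (I(C, F) = -21 + 7*(C*F + F) = -21 + 7*(F + C*F) = -21 + (7*F + 7*C*F) = -21 + 7*F + 7*C*F)
g = 6427/2191 (g = (-21 + 7*(-378) + 7*50*(-378))/(-46011) = (-21 - 2646 - 132300)*(-1/46011) = -134967*(-1/46011) = 6427/2191 ≈ 2.9334)
H = 43641 (H = -3 + 43644 = 43641)
g - H = 6427/2191 - 1*43641 = 6427/2191 - 43641 = -95611004/2191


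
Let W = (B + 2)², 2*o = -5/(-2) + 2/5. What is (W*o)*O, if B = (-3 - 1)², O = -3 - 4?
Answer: -16443/5 ≈ -3288.6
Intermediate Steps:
O = -7
o = 29/20 (o = (-5/(-2) + 2/5)/2 = (-5*(-½) + 2*(⅕))/2 = (5/2 + ⅖)/2 = (½)*(29/10) = 29/20 ≈ 1.4500)
B = 16 (B = (-4)² = 16)
W = 324 (W = (16 + 2)² = 18² = 324)
(W*o)*O = (324*(29/20))*(-7) = (2349/5)*(-7) = -16443/5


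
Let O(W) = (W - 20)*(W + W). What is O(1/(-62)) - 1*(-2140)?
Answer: 4114321/1922 ≈ 2140.6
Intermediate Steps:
O(W) = 2*W*(-20 + W) (O(W) = (-20 + W)*(2*W) = 2*W*(-20 + W))
O(1/(-62)) - 1*(-2140) = 2*(-20 + 1/(-62))/(-62) - 1*(-2140) = 2*(-1/62)*(-20 - 1/62) + 2140 = 2*(-1/62)*(-1241/62) + 2140 = 1241/1922 + 2140 = 4114321/1922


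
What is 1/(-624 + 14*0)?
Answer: -1/624 ≈ -0.0016026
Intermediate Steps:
1/(-624 + 14*0) = 1/(-624 + 0) = 1/(-624) = -1/624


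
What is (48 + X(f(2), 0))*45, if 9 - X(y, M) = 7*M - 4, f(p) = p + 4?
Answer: 2745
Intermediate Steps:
f(p) = 4 + p
X(y, M) = 13 - 7*M (X(y, M) = 9 - (7*M - 4) = 9 - (-4 + 7*M) = 9 + (4 - 7*M) = 13 - 7*M)
(48 + X(f(2), 0))*45 = (48 + (13 - 7*0))*45 = (48 + (13 + 0))*45 = (48 + 13)*45 = 61*45 = 2745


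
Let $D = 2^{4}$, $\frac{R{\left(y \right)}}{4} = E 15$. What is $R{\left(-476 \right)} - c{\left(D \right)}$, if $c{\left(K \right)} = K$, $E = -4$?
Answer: $-256$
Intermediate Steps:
$R{\left(y \right)} = -240$ ($R{\left(y \right)} = 4 \left(\left(-4\right) 15\right) = 4 \left(-60\right) = -240$)
$D = 16$
$R{\left(-476 \right)} - c{\left(D \right)} = -240 - 16 = -256$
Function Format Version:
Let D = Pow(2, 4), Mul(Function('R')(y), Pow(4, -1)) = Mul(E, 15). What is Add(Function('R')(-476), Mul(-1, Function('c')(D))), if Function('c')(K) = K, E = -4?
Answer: -256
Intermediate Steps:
Function('R')(y) = -240 (Function('R')(y) = Mul(4, Mul(-4, 15)) = Mul(4, -60) = -240)
D = 16
Add(Function('R')(-476), Mul(-1, Function('c')(D))) = Add(-240, Mul(-1, 16)) = Add(-240, -16) = -256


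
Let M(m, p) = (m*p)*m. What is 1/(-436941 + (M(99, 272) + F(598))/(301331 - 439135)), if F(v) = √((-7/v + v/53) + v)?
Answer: -262992114854578957536/114917125341467562742936379 + 137804*√612018905030/114917125341467562742936379 ≈ -2.2885e-6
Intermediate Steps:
M(m, p) = p*m²
F(v) = √(-7/v + 54*v/53) (F(v) = √((-7/v + v*(1/53)) + v) = √((-7/v + v/53) + v) = √(-7/v + 54*v/53))
1/(-436941 + (M(99, 272) + F(598))/(301331 - 439135)) = 1/(-436941 + (272*99² + √(-19663/598 + 2862*598)/53)/(301331 - 439135)) = 1/(-436941 + (272*9801 + √(-19663*1/598 + 1711476)/53)/(-137804)) = 1/(-436941 + (2665872 + √(-19663/598 + 1711476)/53)*(-1/137804)) = 1/(-436941 + (2665872 + √(1023442985/598)/53)*(-1/137804)) = 1/(-436941 + (2665872 + (√612018905030/598)/53)*(-1/137804)) = 1/(-436941 + (2665872 + √612018905030/31694)*(-1/137804)) = 1/(-436941 + (-666468/34451 - √612018905030/4367559976)) = 1/(-15053720859/34451 - √612018905030/4367559976)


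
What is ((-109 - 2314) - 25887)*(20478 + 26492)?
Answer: -1329720700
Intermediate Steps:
((-109 - 2314) - 25887)*(20478 + 26492) = (-2423 - 25887)*46970 = -28310*46970 = -1329720700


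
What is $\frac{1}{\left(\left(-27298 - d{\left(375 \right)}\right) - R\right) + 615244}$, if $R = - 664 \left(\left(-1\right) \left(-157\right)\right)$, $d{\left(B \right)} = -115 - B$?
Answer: $\frac{1}{692684} \approx 1.4437 \cdot 10^{-6}$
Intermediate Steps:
$R = -104248$ ($R = \left(-664\right) 157 = -104248$)
$\frac{1}{\left(\left(-27298 - d{\left(375 \right)}\right) - R\right) + 615244} = \frac{1}{\left(\left(-27298 - \left(-115 - 375\right)\right) - -104248\right) + 615244} = \frac{1}{\left(\left(-27298 - \left(-115 - 375\right)\right) + 104248\right) + 615244} = \frac{1}{\left(\left(-27298 - -490\right) + 104248\right) + 615244} = \frac{1}{\left(\left(-27298 + 490\right) + 104248\right) + 615244} = \frac{1}{\left(-26808 + 104248\right) + 615244} = \frac{1}{77440 + 615244} = \frac{1}{692684}$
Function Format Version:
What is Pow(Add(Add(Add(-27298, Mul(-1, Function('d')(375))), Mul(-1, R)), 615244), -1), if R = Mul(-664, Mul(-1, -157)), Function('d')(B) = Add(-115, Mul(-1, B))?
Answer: Rational(1, 692684) ≈ 1.4437e-6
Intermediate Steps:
R = -104248 (R = Mul(-664, 157) = -104248)
Pow(Add(Add(Add(-27298, Mul(-1, Function('d')(375))), Mul(-1, R)), 615244), -1) = Pow(Add(Add(Add(-27298, Mul(-1, Add(-115, Mul(-1, 375)))), Mul(-1, -104248)), 615244), -1) = Pow(Add(Add(Add(-27298, Mul(-1, Add(-115, -375))), 104248), 615244), -1) = Pow(Add(Add(Add(-27298, Mul(-1, -490)), 104248), 615244), -1) = Pow(Add(Add(Add(-27298, 490), 104248), 615244), -1) = Pow(Add(Add(-26808, 104248), 615244), -1) = Pow(Add(77440, 615244), -1) = Pow(692684, -1) = Rational(1, 692684)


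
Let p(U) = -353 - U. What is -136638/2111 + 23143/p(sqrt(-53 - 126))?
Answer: (-136638*sqrt(179) + 97088087*I)/(2111*(sqrt(179) - 353*I)) ≈ -130.19 + 2.4813*I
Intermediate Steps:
-136638/2111 + 23143/p(sqrt(-53 - 126)) = -136638/2111 + 23143/(-353 - sqrt(-53 - 126)) = -136638*1/2111 + 23143/(-353 - sqrt(-179)) = -136638/2111 + 23143/(-353 - I*sqrt(179))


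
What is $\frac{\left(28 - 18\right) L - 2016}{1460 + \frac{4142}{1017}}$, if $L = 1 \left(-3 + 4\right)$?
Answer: $- \frac{60003}{43793} \approx -1.3701$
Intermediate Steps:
$L = 1$ ($L = 1 \cdot 1 = 1$)
$\frac{\left(28 - 18\right) L - 2016}{1460 + \frac{4142}{1017}} = \frac{\left(28 - 18\right) 1 - 2016}{1460 + \frac{4142}{1017}} = \frac{10 \cdot 1 - 2016}{1460 + 4142 \cdot \frac{1}{1017}} = \frac{10 - 2016}{1460 + \frac{4142}{1017}} = - \frac{2006}{\frac{1488962}{1017}} = \left(-2006\right) \frac{1017}{1488962} = - \frac{60003}{43793}$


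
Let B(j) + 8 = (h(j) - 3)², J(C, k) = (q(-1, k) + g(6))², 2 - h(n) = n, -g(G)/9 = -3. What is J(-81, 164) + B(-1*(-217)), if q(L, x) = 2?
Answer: 48357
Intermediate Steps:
g(G) = 27 (g(G) = -9*(-3) = 27)
h(n) = 2 - n
J(C, k) = 841 (J(C, k) = (2 + 27)² = 29² = 841)
B(j) = -8 + (-1 - j)² (B(j) = -8 + ((2 - j) - 3)² = -8 + (-1 - j)²)
J(-81, 164) + B(-1*(-217)) = 841 + (-8 + (1 - 1*(-217))²) = 841 + (-8 + (1 + 217)²) = 841 + (-8 + 218²) = 841 + (-8 + 47524) = 841 + 47516 = 48357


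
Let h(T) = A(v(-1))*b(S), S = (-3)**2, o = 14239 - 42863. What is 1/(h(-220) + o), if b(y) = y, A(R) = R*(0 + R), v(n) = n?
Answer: -1/28615 ≈ -3.4947e-5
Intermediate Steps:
o = -28624
A(R) = R**2 (A(R) = R*R = R**2)
S = 9
h(T) = 9 (h(T) = (-1)**2*9 = 1*9 = 9)
1/(h(-220) + o) = 1/(9 - 28624) = 1/(-28615) = -1/28615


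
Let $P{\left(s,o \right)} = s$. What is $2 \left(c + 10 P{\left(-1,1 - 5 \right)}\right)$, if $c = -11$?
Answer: $-42$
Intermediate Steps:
$2 \left(c + 10 P{\left(-1,1 - 5 \right)}\right) = 2 \left(-11 + 10 \left(-1\right)\right) = 2 \left(-11 - 10\right) = 2 \left(-21\right) = -42$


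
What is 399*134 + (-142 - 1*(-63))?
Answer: 53387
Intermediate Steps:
399*134 + (-142 - 1*(-63)) = 53466 + (-142 + 63) = 53466 - 79 = 53387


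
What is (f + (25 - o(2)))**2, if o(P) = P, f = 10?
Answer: 1089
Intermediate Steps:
(f + (25 - o(2)))**2 = (10 + (25 - 1*2))**2 = (10 + (25 - 2))**2 = (10 + 23)**2 = 33**2 = 1089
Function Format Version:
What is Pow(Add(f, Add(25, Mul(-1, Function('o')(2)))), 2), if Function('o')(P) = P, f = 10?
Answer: 1089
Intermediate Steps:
Pow(Add(f, Add(25, Mul(-1, Function('o')(2)))), 2) = Pow(Add(10, Add(25, Mul(-1, 2))), 2) = Pow(Add(10, Add(25, -2)), 2) = Pow(Add(10, 23), 2) = Pow(33, 2) = 1089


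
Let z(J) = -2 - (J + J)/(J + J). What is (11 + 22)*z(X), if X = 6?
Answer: -99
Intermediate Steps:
z(J) = -3 (z(J) = -2 - 2*J/(2*J) = -2 - 2*J*1/(2*J) = -2 - 1*1 = -2 - 1 = -3)
(11 + 22)*z(X) = (11 + 22)*(-3) = 33*(-3) = -99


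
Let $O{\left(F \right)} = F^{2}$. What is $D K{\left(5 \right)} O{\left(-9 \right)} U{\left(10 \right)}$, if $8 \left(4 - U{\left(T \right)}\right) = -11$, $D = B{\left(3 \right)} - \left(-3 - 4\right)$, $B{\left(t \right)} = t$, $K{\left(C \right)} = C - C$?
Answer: $0$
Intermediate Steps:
$K{\left(C \right)} = 0$
$D = 10$ ($D = 3 - \left(-3 - 4\right) = 3 - -7 = 3 + 7 = 10$)
$U{\left(T \right)} = \frac{43}{8}$ ($U{\left(T \right)} = 4 - - \frac{11}{8} = 4 + \frac{11}{8} = \frac{43}{8}$)
$D K{\left(5 \right)} O{\left(-9 \right)} U{\left(10 \right)} = 10 \cdot 0 \left(-9\right)^{2} \cdot \frac{43}{8} = 0 \cdot 81 \cdot \frac{43}{8} = 0 \cdot \frac{43}{8} = 0$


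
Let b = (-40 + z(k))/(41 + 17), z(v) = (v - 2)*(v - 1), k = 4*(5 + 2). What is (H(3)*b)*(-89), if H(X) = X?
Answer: -88377/29 ≈ -3047.5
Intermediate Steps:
k = 28 (k = 4*7 = 28)
z(v) = (-1 + v)*(-2 + v) (z(v) = (-2 + v)*(-1 + v) = (-1 + v)*(-2 + v))
b = 331/29 (b = (-40 + (2 + 28**2 - 3*28))/(41 + 17) = (-40 + (2 + 784 - 84))/58 = (-40 + 702)*(1/58) = 662*(1/58) = 331/29 ≈ 11.414)
(H(3)*b)*(-89) = (3*(331/29))*(-89) = (993/29)*(-89) = -88377/29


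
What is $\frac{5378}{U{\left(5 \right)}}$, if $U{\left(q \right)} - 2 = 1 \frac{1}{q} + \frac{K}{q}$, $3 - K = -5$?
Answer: $\frac{26890}{19} \approx 1415.3$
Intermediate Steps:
$K = 8$ ($K = 3 - -5 = 3 + 5 = 8$)
$U{\left(q \right)} = 2 + \frac{9}{q}$ ($U{\left(q \right)} = 2 + \left(1 \frac{1}{q} + \frac{8}{q}\right) = 2 + \left(\frac{1}{q} + \frac{8}{q}\right) = 2 + \frac{9}{q}$)
$\frac{5378}{U{\left(5 \right)}} = \frac{5378}{2 + \frac{9}{5}} = \frac{5378}{\frac{19}{5}} = 5378 \cdot \frac{5}{19} = \frac{26890}{19}$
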